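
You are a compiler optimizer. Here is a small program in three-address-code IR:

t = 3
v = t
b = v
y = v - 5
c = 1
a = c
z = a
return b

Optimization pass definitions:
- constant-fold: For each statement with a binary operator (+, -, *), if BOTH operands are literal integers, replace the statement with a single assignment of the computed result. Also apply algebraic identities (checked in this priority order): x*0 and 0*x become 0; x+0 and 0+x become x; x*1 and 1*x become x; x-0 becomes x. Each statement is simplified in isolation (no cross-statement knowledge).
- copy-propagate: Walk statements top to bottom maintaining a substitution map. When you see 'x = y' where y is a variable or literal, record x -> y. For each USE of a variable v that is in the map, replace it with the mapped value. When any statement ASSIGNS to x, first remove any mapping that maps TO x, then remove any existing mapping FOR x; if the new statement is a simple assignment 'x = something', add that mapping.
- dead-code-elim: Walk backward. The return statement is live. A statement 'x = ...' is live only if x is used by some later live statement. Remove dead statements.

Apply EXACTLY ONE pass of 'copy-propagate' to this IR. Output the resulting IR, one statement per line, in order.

Answer: t = 3
v = 3
b = 3
y = 3 - 5
c = 1
a = 1
z = 1
return 3

Derivation:
Applying copy-propagate statement-by-statement:
  [1] t = 3  (unchanged)
  [2] v = t  -> v = 3
  [3] b = v  -> b = 3
  [4] y = v - 5  -> y = 3 - 5
  [5] c = 1  (unchanged)
  [6] a = c  -> a = 1
  [7] z = a  -> z = 1
  [8] return b  -> return 3
Result (8 stmts):
  t = 3
  v = 3
  b = 3
  y = 3 - 5
  c = 1
  a = 1
  z = 1
  return 3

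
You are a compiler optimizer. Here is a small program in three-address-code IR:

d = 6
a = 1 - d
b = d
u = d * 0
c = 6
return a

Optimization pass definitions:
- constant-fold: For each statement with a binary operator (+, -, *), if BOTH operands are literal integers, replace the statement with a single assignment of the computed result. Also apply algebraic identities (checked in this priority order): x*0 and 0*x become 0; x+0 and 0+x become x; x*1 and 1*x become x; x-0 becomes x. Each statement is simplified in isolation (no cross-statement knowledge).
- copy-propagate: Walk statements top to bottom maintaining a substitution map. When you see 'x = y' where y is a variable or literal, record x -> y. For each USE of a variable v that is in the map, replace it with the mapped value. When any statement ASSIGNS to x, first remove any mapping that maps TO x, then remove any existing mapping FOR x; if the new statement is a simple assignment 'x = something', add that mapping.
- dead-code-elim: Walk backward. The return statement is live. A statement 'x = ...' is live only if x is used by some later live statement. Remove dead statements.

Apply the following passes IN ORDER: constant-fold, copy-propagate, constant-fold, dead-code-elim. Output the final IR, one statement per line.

Answer: a = -5
return a

Derivation:
Initial IR:
  d = 6
  a = 1 - d
  b = d
  u = d * 0
  c = 6
  return a
After constant-fold (6 stmts):
  d = 6
  a = 1 - d
  b = d
  u = 0
  c = 6
  return a
After copy-propagate (6 stmts):
  d = 6
  a = 1 - 6
  b = 6
  u = 0
  c = 6
  return a
After constant-fold (6 stmts):
  d = 6
  a = -5
  b = 6
  u = 0
  c = 6
  return a
After dead-code-elim (2 stmts):
  a = -5
  return a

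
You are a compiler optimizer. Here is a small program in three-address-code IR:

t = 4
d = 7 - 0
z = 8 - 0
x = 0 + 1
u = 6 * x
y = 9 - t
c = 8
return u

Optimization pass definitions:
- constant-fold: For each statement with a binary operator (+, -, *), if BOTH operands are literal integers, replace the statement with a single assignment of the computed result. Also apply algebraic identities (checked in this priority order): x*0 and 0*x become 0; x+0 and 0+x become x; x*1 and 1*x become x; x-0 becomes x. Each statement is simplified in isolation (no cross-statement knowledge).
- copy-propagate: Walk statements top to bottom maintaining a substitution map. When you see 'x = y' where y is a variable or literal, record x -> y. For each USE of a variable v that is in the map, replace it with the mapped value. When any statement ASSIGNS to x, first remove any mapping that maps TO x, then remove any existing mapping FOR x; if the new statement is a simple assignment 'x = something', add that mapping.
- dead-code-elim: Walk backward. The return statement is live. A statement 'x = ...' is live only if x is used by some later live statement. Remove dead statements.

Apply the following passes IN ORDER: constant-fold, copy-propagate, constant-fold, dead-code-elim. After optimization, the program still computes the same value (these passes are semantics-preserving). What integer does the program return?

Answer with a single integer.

Initial IR:
  t = 4
  d = 7 - 0
  z = 8 - 0
  x = 0 + 1
  u = 6 * x
  y = 9 - t
  c = 8
  return u
After constant-fold (8 stmts):
  t = 4
  d = 7
  z = 8
  x = 1
  u = 6 * x
  y = 9 - t
  c = 8
  return u
After copy-propagate (8 stmts):
  t = 4
  d = 7
  z = 8
  x = 1
  u = 6 * 1
  y = 9 - 4
  c = 8
  return u
After constant-fold (8 stmts):
  t = 4
  d = 7
  z = 8
  x = 1
  u = 6
  y = 5
  c = 8
  return u
After dead-code-elim (2 stmts):
  u = 6
  return u
Evaluate:
  t = 4  =>  t = 4
  d = 7 - 0  =>  d = 7
  z = 8 - 0  =>  z = 8
  x = 0 + 1  =>  x = 1
  u = 6 * x  =>  u = 6
  y = 9 - t  =>  y = 5
  c = 8  =>  c = 8
  return u = 6

Answer: 6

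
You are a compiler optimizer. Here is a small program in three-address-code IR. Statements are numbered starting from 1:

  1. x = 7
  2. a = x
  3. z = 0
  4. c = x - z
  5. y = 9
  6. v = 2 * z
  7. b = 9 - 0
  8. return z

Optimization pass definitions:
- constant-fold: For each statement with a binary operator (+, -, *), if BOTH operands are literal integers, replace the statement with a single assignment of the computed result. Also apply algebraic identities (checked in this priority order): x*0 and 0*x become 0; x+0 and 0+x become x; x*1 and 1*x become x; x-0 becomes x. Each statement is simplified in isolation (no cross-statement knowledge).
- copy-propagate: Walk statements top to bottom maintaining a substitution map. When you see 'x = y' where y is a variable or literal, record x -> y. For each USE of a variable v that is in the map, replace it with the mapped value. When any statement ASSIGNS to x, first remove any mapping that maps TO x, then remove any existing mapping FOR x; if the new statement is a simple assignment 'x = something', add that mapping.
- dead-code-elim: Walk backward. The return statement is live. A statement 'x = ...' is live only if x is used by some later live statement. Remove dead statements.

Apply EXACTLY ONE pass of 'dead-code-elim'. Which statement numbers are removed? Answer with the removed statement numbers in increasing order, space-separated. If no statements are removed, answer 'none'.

Answer: 1 2 4 5 6 7

Derivation:
Backward liveness scan:
Stmt 1 'x = 7': DEAD (x not in live set [])
Stmt 2 'a = x': DEAD (a not in live set [])
Stmt 3 'z = 0': KEEP (z is live); live-in = []
Stmt 4 'c = x - z': DEAD (c not in live set ['z'])
Stmt 5 'y = 9': DEAD (y not in live set ['z'])
Stmt 6 'v = 2 * z': DEAD (v not in live set ['z'])
Stmt 7 'b = 9 - 0': DEAD (b not in live set ['z'])
Stmt 8 'return z': KEEP (return); live-in = ['z']
Removed statement numbers: [1, 2, 4, 5, 6, 7]
Surviving IR:
  z = 0
  return z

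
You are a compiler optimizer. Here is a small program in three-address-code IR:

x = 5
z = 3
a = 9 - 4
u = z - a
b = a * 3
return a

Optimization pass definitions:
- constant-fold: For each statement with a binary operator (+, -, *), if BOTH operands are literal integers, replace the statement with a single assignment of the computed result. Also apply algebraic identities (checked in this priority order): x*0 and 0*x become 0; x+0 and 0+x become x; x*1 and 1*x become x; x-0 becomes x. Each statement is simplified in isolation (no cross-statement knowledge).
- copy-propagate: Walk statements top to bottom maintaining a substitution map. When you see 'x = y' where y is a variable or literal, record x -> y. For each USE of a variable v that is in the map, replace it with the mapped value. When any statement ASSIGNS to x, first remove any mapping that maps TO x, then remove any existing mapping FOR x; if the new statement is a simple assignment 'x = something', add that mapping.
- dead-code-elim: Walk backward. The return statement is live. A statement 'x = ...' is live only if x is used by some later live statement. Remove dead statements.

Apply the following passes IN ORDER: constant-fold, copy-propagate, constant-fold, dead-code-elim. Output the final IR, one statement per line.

Answer: return 5

Derivation:
Initial IR:
  x = 5
  z = 3
  a = 9 - 4
  u = z - a
  b = a * 3
  return a
After constant-fold (6 stmts):
  x = 5
  z = 3
  a = 5
  u = z - a
  b = a * 3
  return a
After copy-propagate (6 stmts):
  x = 5
  z = 3
  a = 5
  u = 3 - 5
  b = 5 * 3
  return 5
After constant-fold (6 stmts):
  x = 5
  z = 3
  a = 5
  u = -2
  b = 15
  return 5
After dead-code-elim (1 stmts):
  return 5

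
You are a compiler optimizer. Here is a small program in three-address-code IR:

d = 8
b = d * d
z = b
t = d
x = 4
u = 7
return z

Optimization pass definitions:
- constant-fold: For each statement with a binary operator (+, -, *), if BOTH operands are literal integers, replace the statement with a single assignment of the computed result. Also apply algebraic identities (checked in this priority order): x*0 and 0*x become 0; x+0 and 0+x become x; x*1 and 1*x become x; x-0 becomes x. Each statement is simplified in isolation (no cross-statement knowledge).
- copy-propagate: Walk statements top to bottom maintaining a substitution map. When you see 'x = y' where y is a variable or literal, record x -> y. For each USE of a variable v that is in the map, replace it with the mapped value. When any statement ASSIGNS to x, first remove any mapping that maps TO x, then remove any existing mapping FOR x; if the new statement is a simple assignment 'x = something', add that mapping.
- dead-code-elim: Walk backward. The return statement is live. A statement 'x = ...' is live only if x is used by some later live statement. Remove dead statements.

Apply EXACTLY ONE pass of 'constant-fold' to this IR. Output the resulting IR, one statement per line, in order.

Answer: d = 8
b = d * d
z = b
t = d
x = 4
u = 7
return z

Derivation:
Applying constant-fold statement-by-statement:
  [1] d = 8  (unchanged)
  [2] b = d * d  (unchanged)
  [3] z = b  (unchanged)
  [4] t = d  (unchanged)
  [5] x = 4  (unchanged)
  [6] u = 7  (unchanged)
  [7] return z  (unchanged)
Result (7 stmts):
  d = 8
  b = d * d
  z = b
  t = d
  x = 4
  u = 7
  return z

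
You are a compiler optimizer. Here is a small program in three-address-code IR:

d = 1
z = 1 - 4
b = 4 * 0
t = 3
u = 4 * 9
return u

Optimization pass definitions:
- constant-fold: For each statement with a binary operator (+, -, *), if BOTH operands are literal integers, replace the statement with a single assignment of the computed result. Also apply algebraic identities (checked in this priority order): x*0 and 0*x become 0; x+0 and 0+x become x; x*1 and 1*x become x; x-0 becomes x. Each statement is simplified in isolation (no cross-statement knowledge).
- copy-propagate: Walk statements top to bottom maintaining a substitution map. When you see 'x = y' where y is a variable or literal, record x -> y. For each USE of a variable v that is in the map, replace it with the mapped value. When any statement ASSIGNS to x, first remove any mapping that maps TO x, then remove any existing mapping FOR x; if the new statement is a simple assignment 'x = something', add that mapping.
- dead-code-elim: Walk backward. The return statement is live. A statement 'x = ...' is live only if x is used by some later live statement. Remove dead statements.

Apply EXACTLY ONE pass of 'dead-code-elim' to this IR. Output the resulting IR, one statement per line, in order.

Applying dead-code-elim statement-by-statement:
  [6] return u  -> KEEP (return); live=['u']
  [5] u = 4 * 9  -> KEEP; live=[]
  [4] t = 3  -> DEAD (t not live)
  [3] b = 4 * 0  -> DEAD (b not live)
  [2] z = 1 - 4  -> DEAD (z not live)
  [1] d = 1  -> DEAD (d not live)
Result (2 stmts):
  u = 4 * 9
  return u

Answer: u = 4 * 9
return u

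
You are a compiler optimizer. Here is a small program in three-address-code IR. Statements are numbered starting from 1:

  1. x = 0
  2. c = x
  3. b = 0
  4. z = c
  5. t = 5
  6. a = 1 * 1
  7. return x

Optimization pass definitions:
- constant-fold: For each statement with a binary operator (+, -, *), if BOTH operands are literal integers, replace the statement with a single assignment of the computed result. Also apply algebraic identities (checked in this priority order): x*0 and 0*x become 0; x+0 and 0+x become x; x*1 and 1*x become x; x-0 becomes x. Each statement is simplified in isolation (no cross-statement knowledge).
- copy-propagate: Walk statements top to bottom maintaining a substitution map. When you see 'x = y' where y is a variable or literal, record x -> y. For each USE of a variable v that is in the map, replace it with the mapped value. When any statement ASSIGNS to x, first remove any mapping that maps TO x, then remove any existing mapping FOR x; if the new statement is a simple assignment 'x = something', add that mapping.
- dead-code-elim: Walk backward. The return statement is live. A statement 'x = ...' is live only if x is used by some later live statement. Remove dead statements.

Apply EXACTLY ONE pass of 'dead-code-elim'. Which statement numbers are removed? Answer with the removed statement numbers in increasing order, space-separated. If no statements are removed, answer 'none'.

Answer: 2 3 4 5 6

Derivation:
Backward liveness scan:
Stmt 1 'x = 0': KEEP (x is live); live-in = []
Stmt 2 'c = x': DEAD (c not in live set ['x'])
Stmt 3 'b = 0': DEAD (b not in live set ['x'])
Stmt 4 'z = c': DEAD (z not in live set ['x'])
Stmt 5 't = 5': DEAD (t not in live set ['x'])
Stmt 6 'a = 1 * 1': DEAD (a not in live set ['x'])
Stmt 7 'return x': KEEP (return); live-in = ['x']
Removed statement numbers: [2, 3, 4, 5, 6]
Surviving IR:
  x = 0
  return x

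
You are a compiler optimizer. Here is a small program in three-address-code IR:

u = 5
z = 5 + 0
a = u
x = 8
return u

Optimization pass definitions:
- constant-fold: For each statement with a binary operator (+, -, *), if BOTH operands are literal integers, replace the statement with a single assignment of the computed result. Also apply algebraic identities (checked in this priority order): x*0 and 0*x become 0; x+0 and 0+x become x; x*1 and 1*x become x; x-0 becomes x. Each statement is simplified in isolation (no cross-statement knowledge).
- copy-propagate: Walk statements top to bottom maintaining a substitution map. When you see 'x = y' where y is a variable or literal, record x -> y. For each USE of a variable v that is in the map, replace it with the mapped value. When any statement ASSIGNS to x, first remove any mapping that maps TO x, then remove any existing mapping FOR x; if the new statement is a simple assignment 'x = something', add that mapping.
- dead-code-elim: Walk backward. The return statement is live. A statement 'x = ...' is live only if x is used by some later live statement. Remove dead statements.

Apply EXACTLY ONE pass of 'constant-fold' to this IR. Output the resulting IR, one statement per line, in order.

Answer: u = 5
z = 5
a = u
x = 8
return u

Derivation:
Applying constant-fold statement-by-statement:
  [1] u = 5  (unchanged)
  [2] z = 5 + 0  -> z = 5
  [3] a = u  (unchanged)
  [4] x = 8  (unchanged)
  [5] return u  (unchanged)
Result (5 stmts):
  u = 5
  z = 5
  a = u
  x = 8
  return u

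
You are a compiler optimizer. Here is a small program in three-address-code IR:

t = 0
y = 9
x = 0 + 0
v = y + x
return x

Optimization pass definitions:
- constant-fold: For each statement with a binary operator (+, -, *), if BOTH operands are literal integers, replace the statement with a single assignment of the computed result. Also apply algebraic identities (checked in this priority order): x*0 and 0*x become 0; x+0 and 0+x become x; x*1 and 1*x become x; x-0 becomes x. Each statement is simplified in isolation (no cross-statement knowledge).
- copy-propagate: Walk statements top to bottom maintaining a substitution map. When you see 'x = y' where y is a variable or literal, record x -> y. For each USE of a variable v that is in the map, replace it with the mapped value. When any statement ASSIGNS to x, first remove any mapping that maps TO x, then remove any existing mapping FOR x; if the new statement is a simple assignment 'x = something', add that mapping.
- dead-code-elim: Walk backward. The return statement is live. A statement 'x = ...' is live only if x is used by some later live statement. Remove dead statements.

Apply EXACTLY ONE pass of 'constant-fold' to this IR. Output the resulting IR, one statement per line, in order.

Answer: t = 0
y = 9
x = 0
v = y + x
return x

Derivation:
Applying constant-fold statement-by-statement:
  [1] t = 0  (unchanged)
  [2] y = 9  (unchanged)
  [3] x = 0 + 0  -> x = 0
  [4] v = y + x  (unchanged)
  [5] return x  (unchanged)
Result (5 stmts):
  t = 0
  y = 9
  x = 0
  v = y + x
  return x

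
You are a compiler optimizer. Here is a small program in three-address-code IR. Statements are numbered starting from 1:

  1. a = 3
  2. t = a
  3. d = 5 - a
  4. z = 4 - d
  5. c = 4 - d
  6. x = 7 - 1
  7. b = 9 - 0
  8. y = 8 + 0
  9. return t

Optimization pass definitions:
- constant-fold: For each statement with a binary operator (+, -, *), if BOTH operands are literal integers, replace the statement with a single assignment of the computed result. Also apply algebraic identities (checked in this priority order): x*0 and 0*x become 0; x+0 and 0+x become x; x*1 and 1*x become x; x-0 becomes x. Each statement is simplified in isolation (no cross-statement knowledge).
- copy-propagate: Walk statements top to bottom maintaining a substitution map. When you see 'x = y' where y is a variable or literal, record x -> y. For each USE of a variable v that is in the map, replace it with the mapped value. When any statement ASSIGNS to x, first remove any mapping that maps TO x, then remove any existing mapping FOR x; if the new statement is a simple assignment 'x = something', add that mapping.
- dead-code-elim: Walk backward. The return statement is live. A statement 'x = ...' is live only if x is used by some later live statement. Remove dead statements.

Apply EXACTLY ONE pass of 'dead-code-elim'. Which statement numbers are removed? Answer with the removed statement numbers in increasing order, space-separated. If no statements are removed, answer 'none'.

Answer: 3 4 5 6 7 8

Derivation:
Backward liveness scan:
Stmt 1 'a = 3': KEEP (a is live); live-in = []
Stmt 2 't = a': KEEP (t is live); live-in = ['a']
Stmt 3 'd = 5 - a': DEAD (d not in live set ['t'])
Stmt 4 'z = 4 - d': DEAD (z not in live set ['t'])
Stmt 5 'c = 4 - d': DEAD (c not in live set ['t'])
Stmt 6 'x = 7 - 1': DEAD (x not in live set ['t'])
Stmt 7 'b = 9 - 0': DEAD (b not in live set ['t'])
Stmt 8 'y = 8 + 0': DEAD (y not in live set ['t'])
Stmt 9 'return t': KEEP (return); live-in = ['t']
Removed statement numbers: [3, 4, 5, 6, 7, 8]
Surviving IR:
  a = 3
  t = a
  return t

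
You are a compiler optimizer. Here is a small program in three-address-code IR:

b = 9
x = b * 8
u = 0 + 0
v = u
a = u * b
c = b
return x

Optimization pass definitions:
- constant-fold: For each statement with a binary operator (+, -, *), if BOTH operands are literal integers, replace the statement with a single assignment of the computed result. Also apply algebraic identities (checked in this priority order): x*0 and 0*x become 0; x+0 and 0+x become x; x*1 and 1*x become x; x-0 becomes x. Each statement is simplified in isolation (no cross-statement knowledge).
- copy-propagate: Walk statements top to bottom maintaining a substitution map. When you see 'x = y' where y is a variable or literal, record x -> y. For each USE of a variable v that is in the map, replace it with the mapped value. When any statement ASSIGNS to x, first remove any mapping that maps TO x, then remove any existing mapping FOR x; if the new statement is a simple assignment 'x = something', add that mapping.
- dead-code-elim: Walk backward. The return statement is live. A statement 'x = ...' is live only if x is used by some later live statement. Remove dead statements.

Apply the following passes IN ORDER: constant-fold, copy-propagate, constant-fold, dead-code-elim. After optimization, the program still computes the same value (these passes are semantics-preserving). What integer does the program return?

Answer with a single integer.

Initial IR:
  b = 9
  x = b * 8
  u = 0 + 0
  v = u
  a = u * b
  c = b
  return x
After constant-fold (7 stmts):
  b = 9
  x = b * 8
  u = 0
  v = u
  a = u * b
  c = b
  return x
After copy-propagate (7 stmts):
  b = 9
  x = 9 * 8
  u = 0
  v = 0
  a = 0 * 9
  c = 9
  return x
After constant-fold (7 stmts):
  b = 9
  x = 72
  u = 0
  v = 0
  a = 0
  c = 9
  return x
After dead-code-elim (2 stmts):
  x = 72
  return x
Evaluate:
  b = 9  =>  b = 9
  x = b * 8  =>  x = 72
  u = 0 + 0  =>  u = 0
  v = u  =>  v = 0
  a = u * b  =>  a = 0
  c = b  =>  c = 9
  return x = 72

Answer: 72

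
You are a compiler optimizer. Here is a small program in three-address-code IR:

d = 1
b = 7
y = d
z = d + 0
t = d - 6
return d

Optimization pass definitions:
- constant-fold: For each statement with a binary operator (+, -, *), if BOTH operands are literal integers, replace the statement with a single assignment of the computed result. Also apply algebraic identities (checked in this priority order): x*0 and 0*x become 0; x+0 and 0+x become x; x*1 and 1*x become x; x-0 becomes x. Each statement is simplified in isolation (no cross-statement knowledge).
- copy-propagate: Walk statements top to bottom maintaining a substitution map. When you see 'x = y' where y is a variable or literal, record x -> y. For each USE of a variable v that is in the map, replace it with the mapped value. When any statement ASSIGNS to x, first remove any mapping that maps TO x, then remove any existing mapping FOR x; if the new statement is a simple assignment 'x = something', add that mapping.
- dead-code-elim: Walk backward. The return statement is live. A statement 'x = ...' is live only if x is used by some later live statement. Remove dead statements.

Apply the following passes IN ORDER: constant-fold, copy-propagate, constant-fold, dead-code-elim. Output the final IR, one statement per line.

Answer: return 1

Derivation:
Initial IR:
  d = 1
  b = 7
  y = d
  z = d + 0
  t = d - 6
  return d
After constant-fold (6 stmts):
  d = 1
  b = 7
  y = d
  z = d
  t = d - 6
  return d
After copy-propagate (6 stmts):
  d = 1
  b = 7
  y = 1
  z = 1
  t = 1 - 6
  return 1
After constant-fold (6 stmts):
  d = 1
  b = 7
  y = 1
  z = 1
  t = -5
  return 1
After dead-code-elim (1 stmts):
  return 1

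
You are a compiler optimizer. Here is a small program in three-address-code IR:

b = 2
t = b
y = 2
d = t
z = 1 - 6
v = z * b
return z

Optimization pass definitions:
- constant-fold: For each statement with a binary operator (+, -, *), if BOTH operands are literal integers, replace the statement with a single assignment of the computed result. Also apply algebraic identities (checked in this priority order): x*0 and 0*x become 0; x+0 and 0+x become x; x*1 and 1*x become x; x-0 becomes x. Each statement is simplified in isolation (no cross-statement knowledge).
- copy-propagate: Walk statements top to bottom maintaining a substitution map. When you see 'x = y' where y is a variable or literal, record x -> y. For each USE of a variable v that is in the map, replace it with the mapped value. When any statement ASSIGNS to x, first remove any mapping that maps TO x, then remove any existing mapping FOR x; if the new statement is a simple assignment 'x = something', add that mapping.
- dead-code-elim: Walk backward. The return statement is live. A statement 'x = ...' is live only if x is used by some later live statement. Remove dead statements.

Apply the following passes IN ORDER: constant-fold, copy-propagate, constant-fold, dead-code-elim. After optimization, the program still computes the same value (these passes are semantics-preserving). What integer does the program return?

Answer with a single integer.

Initial IR:
  b = 2
  t = b
  y = 2
  d = t
  z = 1 - 6
  v = z * b
  return z
After constant-fold (7 stmts):
  b = 2
  t = b
  y = 2
  d = t
  z = -5
  v = z * b
  return z
After copy-propagate (7 stmts):
  b = 2
  t = 2
  y = 2
  d = 2
  z = -5
  v = -5 * 2
  return -5
After constant-fold (7 stmts):
  b = 2
  t = 2
  y = 2
  d = 2
  z = -5
  v = -10
  return -5
After dead-code-elim (1 stmts):
  return -5
Evaluate:
  b = 2  =>  b = 2
  t = b  =>  t = 2
  y = 2  =>  y = 2
  d = t  =>  d = 2
  z = 1 - 6  =>  z = -5
  v = z * b  =>  v = -10
  return z = -5

Answer: -5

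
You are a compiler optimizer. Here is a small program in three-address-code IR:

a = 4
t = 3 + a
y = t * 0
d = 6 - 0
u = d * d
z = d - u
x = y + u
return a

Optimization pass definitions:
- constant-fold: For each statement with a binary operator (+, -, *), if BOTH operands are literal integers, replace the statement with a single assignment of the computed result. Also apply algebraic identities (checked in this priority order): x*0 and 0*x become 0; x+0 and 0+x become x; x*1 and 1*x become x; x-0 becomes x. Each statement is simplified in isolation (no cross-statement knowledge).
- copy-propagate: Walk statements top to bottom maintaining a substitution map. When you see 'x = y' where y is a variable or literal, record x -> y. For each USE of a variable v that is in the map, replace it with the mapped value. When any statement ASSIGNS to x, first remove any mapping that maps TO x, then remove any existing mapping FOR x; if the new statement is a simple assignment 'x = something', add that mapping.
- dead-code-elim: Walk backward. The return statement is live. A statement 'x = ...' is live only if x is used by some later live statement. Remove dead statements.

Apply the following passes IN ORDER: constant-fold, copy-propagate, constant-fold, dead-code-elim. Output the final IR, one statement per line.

Answer: return 4

Derivation:
Initial IR:
  a = 4
  t = 3 + a
  y = t * 0
  d = 6 - 0
  u = d * d
  z = d - u
  x = y + u
  return a
After constant-fold (8 stmts):
  a = 4
  t = 3 + a
  y = 0
  d = 6
  u = d * d
  z = d - u
  x = y + u
  return a
After copy-propagate (8 stmts):
  a = 4
  t = 3 + 4
  y = 0
  d = 6
  u = 6 * 6
  z = 6 - u
  x = 0 + u
  return 4
After constant-fold (8 stmts):
  a = 4
  t = 7
  y = 0
  d = 6
  u = 36
  z = 6 - u
  x = u
  return 4
After dead-code-elim (1 stmts):
  return 4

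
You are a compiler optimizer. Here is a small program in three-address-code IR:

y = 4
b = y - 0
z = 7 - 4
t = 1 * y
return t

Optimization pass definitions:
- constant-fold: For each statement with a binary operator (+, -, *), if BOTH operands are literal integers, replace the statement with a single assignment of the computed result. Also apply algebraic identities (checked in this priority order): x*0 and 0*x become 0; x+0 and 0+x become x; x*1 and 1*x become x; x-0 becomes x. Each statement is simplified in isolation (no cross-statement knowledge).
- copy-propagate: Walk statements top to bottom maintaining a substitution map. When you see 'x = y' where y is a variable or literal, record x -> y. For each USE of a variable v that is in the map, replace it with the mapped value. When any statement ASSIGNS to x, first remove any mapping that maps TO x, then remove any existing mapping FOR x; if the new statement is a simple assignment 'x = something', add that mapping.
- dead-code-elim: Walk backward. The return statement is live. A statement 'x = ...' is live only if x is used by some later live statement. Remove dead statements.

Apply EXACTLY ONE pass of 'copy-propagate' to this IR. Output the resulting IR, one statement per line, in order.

Answer: y = 4
b = 4 - 0
z = 7 - 4
t = 1 * 4
return t

Derivation:
Applying copy-propagate statement-by-statement:
  [1] y = 4  (unchanged)
  [2] b = y - 0  -> b = 4 - 0
  [3] z = 7 - 4  (unchanged)
  [4] t = 1 * y  -> t = 1 * 4
  [5] return t  (unchanged)
Result (5 stmts):
  y = 4
  b = 4 - 0
  z = 7 - 4
  t = 1 * 4
  return t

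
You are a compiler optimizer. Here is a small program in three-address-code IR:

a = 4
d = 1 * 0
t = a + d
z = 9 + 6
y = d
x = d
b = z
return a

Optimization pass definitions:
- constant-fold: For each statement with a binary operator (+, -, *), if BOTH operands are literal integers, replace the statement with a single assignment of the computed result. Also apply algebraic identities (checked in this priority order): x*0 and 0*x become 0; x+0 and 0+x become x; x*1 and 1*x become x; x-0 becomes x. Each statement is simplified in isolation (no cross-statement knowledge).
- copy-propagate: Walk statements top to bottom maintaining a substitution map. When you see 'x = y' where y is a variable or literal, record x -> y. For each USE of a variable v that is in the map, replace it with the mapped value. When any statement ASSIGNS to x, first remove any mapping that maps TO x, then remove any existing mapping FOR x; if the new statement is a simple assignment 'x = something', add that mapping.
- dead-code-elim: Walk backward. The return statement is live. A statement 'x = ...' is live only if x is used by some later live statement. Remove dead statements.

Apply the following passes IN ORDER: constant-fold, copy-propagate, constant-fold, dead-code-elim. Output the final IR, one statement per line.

Answer: return 4

Derivation:
Initial IR:
  a = 4
  d = 1 * 0
  t = a + d
  z = 9 + 6
  y = d
  x = d
  b = z
  return a
After constant-fold (8 stmts):
  a = 4
  d = 0
  t = a + d
  z = 15
  y = d
  x = d
  b = z
  return a
After copy-propagate (8 stmts):
  a = 4
  d = 0
  t = 4 + 0
  z = 15
  y = 0
  x = 0
  b = 15
  return 4
After constant-fold (8 stmts):
  a = 4
  d = 0
  t = 4
  z = 15
  y = 0
  x = 0
  b = 15
  return 4
After dead-code-elim (1 stmts):
  return 4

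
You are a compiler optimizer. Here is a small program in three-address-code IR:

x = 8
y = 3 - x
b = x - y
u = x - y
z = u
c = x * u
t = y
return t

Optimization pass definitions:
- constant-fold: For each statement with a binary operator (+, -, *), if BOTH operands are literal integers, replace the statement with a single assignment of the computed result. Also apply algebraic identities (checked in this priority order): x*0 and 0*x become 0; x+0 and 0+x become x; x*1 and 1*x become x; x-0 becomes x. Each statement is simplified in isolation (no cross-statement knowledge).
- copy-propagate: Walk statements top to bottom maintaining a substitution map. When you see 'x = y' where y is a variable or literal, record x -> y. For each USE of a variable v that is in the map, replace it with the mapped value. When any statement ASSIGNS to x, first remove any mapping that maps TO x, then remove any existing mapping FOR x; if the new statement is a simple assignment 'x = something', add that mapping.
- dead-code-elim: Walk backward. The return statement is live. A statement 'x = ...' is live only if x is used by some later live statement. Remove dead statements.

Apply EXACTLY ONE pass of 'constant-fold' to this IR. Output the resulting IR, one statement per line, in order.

Answer: x = 8
y = 3 - x
b = x - y
u = x - y
z = u
c = x * u
t = y
return t

Derivation:
Applying constant-fold statement-by-statement:
  [1] x = 8  (unchanged)
  [2] y = 3 - x  (unchanged)
  [3] b = x - y  (unchanged)
  [4] u = x - y  (unchanged)
  [5] z = u  (unchanged)
  [6] c = x * u  (unchanged)
  [7] t = y  (unchanged)
  [8] return t  (unchanged)
Result (8 stmts):
  x = 8
  y = 3 - x
  b = x - y
  u = x - y
  z = u
  c = x * u
  t = y
  return t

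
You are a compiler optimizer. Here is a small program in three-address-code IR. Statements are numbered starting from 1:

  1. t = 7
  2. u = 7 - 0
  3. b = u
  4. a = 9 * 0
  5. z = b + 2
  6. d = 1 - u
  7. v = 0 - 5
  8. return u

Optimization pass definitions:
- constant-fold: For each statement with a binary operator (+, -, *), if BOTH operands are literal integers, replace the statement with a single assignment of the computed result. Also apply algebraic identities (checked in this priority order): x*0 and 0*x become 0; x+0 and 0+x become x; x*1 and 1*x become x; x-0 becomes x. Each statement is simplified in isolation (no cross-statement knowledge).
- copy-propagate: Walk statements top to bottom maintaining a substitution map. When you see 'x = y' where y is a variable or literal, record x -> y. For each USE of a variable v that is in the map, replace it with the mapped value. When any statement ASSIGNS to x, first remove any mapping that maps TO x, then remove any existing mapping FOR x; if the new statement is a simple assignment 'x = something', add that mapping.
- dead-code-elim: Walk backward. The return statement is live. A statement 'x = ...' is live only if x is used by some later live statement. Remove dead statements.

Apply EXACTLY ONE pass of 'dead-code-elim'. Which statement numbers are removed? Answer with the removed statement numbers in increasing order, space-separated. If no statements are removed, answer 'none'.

Answer: 1 3 4 5 6 7

Derivation:
Backward liveness scan:
Stmt 1 't = 7': DEAD (t not in live set [])
Stmt 2 'u = 7 - 0': KEEP (u is live); live-in = []
Stmt 3 'b = u': DEAD (b not in live set ['u'])
Stmt 4 'a = 9 * 0': DEAD (a not in live set ['u'])
Stmt 5 'z = b + 2': DEAD (z not in live set ['u'])
Stmt 6 'd = 1 - u': DEAD (d not in live set ['u'])
Stmt 7 'v = 0 - 5': DEAD (v not in live set ['u'])
Stmt 8 'return u': KEEP (return); live-in = ['u']
Removed statement numbers: [1, 3, 4, 5, 6, 7]
Surviving IR:
  u = 7 - 0
  return u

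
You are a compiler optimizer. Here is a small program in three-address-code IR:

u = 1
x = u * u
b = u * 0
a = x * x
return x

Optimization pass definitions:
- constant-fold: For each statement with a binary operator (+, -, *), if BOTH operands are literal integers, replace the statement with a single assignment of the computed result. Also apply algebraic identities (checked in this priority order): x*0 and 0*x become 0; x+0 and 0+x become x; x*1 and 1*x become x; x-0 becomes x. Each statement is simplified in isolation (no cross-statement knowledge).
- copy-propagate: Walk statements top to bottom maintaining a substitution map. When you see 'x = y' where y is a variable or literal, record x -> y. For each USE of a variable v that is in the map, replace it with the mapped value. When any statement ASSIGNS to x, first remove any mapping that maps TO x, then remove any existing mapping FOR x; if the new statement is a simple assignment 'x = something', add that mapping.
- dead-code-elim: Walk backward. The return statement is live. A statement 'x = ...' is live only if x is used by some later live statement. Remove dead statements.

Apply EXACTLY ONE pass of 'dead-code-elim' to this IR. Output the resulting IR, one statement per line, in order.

Answer: u = 1
x = u * u
return x

Derivation:
Applying dead-code-elim statement-by-statement:
  [5] return x  -> KEEP (return); live=['x']
  [4] a = x * x  -> DEAD (a not live)
  [3] b = u * 0  -> DEAD (b not live)
  [2] x = u * u  -> KEEP; live=['u']
  [1] u = 1  -> KEEP; live=[]
Result (3 stmts):
  u = 1
  x = u * u
  return x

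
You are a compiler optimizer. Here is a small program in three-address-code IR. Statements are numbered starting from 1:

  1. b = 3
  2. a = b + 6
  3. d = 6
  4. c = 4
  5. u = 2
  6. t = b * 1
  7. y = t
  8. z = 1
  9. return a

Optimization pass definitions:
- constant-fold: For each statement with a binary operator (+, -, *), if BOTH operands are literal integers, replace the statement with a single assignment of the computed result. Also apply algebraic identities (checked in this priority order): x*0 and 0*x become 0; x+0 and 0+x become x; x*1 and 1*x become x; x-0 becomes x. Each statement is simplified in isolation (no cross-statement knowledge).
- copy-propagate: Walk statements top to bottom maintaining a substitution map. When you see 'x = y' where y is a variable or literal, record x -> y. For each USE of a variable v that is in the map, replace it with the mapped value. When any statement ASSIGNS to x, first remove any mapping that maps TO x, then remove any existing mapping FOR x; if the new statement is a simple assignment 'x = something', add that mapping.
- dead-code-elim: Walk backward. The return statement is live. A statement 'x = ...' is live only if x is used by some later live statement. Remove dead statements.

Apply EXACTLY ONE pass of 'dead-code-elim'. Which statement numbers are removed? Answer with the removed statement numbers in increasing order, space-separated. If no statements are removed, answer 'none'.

Answer: 3 4 5 6 7 8

Derivation:
Backward liveness scan:
Stmt 1 'b = 3': KEEP (b is live); live-in = []
Stmt 2 'a = b + 6': KEEP (a is live); live-in = ['b']
Stmt 3 'd = 6': DEAD (d not in live set ['a'])
Stmt 4 'c = 4': DEAD (c not in live set ['a'])
Stmt 5 'u = 2': DEAD (u not in live set ['a'])
Stmt 6 't = b * 1': DEAD (t not in live set ['a'])
Stmt 7 'y = t': DEAD (y not in live set ['a'])
Stmt 8 'z = 1': DEAD (z not in live set ['a'])
Stmt 9 'return a': KEEP (return); live-in = ['a']
Removed statement numbers: [3, 4, 5, 6, 7, 8]
Surviving IR:
  b = 3
  a = b + 6
  return a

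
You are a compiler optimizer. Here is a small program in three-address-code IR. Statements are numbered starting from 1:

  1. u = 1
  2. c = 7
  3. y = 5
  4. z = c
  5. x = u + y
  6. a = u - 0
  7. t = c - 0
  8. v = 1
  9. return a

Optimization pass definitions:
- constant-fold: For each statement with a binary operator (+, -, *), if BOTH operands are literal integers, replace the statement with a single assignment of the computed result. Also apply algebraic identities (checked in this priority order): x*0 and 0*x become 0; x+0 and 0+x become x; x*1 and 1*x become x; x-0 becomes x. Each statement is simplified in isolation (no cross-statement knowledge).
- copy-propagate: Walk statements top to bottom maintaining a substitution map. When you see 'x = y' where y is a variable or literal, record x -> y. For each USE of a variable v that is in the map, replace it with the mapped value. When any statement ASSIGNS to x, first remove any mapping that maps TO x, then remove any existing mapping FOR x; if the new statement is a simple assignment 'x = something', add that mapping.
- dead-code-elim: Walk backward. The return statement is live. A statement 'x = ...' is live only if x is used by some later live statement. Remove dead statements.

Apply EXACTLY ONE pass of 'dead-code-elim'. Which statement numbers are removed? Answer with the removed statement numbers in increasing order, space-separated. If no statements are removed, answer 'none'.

Backward liveness scan:
Stmt 1 'u = 1': KEEP (u is live); live-in = []
Stmt 2 'c = 7': DEAD (c not in live set ['u'])
Stmt 3 'y = 5': DEAD (y not in live set ['u'])
Stmt 4 'z = c': DEAD (z not in live set ['u'])
Stmt 5 'x = u + y': DEAD (x not in live set ['u'])
Stmt 6 'a = u - 0': KEEP (a is live); live-in = ['u']
Stmt 7 't = c - 0': DEAD (t not in live set ['a'])
Stmt 8 'v = 1': DEAD (v not in live set ['a'])
Stmt 9 'return a': KEEP (return); live-in = ['a']
Removed statement numbers: [2, 3, 4, 5, 7, 8]
Surviving IR:
  u = 1
  a = u - 0
  return a

Answer: 2 3 4 5 7 8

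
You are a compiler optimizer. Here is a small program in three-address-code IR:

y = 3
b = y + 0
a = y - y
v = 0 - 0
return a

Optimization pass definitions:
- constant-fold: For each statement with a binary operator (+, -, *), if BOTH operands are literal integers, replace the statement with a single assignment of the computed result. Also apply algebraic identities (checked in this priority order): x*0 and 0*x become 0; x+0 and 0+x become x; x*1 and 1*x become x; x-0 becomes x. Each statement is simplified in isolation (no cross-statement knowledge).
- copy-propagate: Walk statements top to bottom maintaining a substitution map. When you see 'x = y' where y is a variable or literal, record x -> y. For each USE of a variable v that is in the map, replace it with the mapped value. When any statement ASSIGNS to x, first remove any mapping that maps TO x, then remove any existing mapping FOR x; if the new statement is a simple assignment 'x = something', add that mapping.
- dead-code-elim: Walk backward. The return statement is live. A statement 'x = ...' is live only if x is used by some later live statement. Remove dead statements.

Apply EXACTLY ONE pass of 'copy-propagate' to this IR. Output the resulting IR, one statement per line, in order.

Applying copy-propagate statement-by-statement:
  [1] y = 3  (unchanged)
  [2] b = y + 0  -> b = 3 + 0
  [3] a = y - y  -> a = 3 - 3
  [4] v = 0 - 0  (unchanged)
  [5] return a  (unchanged)
Result (5 stmts):
  y = 3
  b = 3 + 0
  a = 3 - 3
  v = 0 - 0
  return a

Answer: y = 3
b = 3 + 0
a = 3 - 3
v = 0 - 0
return a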